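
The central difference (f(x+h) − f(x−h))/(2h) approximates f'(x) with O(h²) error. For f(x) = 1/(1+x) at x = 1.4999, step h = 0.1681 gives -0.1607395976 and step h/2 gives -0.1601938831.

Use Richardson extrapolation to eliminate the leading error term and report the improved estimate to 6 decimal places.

-0.160012

r = 2, so 2^r = 4.
4·(-0.1601938831) − (-0.1607395976) = -0.4800359348
(-0.4800359348) ÷ 3 = -0.1600119783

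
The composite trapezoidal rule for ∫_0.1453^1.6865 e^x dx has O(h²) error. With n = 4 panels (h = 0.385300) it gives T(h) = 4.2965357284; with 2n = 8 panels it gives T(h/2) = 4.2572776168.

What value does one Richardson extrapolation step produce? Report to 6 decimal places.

r = 2: numerator weight 4, denominator 3.
Numerator 4×A(h/2) − A(h) = 4×4.2572776168 − 4.2965357284 = 12.7325747388
Extrapolated: 12.7325747388 / 3 = 4.2441915796

4.244192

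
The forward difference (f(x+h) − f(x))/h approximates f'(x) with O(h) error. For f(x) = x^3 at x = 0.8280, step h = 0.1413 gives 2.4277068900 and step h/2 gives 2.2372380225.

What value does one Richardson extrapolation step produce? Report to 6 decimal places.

2.046769

Method order is 1; weight 2^1 = 2.
A(h/2) − A(h) = 2.2372380225 − 2.4277068900 = -0.1904688675
Correction (A(h/2) − A(h))/(2 − 1) = (-0.1904688675)/1 = -0.1904688675
R = 2.2372380225 − 0.1904688675 = 2.0467691550
Shift from A(h/2): −0.1904688675.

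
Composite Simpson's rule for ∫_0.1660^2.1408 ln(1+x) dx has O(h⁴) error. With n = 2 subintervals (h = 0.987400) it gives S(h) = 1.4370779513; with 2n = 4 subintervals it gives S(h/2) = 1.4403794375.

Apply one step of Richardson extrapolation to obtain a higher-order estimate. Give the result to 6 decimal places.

The method has order 4: 2^4 = 16.
Top: 16(1.4403794375) − (1.4370779513) = 21.6089930487
21.6089930487 ÷ 15 = 1.4405995366

1.440600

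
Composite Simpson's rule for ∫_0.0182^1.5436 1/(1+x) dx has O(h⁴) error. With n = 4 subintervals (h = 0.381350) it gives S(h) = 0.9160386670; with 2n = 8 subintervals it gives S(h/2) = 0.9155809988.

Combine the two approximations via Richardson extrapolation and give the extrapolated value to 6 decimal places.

0.915550

Order 4 gives 2^r = 16 and 2^r − 1 = 15.
Numerator 16*A(h/2) − A(h) = 16*0.9155809988 − 0.9160386670 = 13.7332573138
Denominator 16 − 1 = 15.
So the Richardson estimate is 0.9155504876.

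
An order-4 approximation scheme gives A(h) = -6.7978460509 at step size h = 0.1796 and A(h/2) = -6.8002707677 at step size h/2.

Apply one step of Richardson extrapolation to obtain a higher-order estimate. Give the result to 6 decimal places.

-6.800432

Leading term ∝ h^4; use weight 16 = 2^4.
Top: 16(-6.8002707677) − (-6.7978460509) = -102.0064862323
R = (-102.0064862323)/15 = -6.8004324155
Correction |R − A(h/2)| = 1.616e-04; gap |A(h/2) − A(h)| = 2.425e-03.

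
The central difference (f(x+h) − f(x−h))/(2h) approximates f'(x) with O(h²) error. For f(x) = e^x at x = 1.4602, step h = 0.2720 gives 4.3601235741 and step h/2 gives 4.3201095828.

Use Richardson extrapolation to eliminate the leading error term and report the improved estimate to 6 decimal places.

4.306772

Order 2 gives 2^r = 4 and 2^r − 1 = 3.
Top: 4(4.3201095828) − (4.3601235741) = 12.9203147571
R = 12.9203147571/3 = 4.3067715857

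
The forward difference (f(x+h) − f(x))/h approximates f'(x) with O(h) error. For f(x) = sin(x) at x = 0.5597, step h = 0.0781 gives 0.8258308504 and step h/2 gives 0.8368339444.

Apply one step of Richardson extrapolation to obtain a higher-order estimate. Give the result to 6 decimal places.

With r = 1 the leading error scales as h^1, so the weight is 2^1 = 2.
2^1×A(h/2) = 1.6736678888; minus A(h) gives 0.8478370384.
Denominator 2 − 1 = 1.
(2×0.8368339444 − 0.8258308504)/(2 − 1) = 0.8478370384
Gap between inputs: 1.100e-02; correction applied: +0.0110030940.

0.847837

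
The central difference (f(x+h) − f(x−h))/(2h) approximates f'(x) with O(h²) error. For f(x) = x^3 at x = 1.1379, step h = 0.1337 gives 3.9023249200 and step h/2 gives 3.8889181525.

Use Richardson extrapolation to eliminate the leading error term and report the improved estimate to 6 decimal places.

Method order is 2; weight 2^2 = 4.
4·3.8889181525 = 15.5556726100; 15.5556726100 − 3.9023249200 = 11.6533476900
Divide by 2^2 − 1 = 3.
Extrapolated: 11.6533476900 / 3 = 3.8844492300
Correction |R − A(h/2)| = 4.469e-03; gap |A(h/2) − A(h)| = 1.341e-02.

3.884449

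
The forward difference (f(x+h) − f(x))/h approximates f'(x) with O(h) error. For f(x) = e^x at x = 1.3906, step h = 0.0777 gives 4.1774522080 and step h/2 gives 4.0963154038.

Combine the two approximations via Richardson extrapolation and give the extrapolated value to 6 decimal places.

4.015179

The method has order 1: 2^1 = 2.
2 × 4.0963154038 = 8.1926308076; 8.1926308076 − 4.1774522080 = 4.0151785996
Denominator 2 − 1 = 1.
Extrapolated: 4.0151785996 / 1 = 4.0151785996
Shift from A(h/2): −0.0811368042.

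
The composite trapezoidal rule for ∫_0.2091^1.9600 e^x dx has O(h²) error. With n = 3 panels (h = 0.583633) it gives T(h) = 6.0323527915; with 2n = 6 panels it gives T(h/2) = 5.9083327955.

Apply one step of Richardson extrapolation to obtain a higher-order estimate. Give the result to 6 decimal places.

r = 2: numerator weight 4, denominator 3.
4·5.9083327955 = 23.6333311820; 23.6333311820 − 6.0323527915 = 17.6009783905
17.6009783905 ÷ 3 = 5.8669927968

5.866993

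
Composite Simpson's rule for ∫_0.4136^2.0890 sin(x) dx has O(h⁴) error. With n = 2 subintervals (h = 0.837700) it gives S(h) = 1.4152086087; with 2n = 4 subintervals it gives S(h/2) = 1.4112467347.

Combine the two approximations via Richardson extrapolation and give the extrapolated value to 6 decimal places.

1.410983

The method has order 4: 2^4 = 16.
Numerator 16 × A(h/2) − A(h) = 16 × 1.4112467347 − 1.4152086087 = 21.1647391465
(16 × 1.4112467347 − 1.4152086087)/(16 − 1) = 1.4109826098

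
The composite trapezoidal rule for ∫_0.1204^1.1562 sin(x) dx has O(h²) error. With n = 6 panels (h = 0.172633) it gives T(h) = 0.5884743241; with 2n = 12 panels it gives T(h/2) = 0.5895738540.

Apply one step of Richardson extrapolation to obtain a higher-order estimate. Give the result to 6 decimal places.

Order 2 gives 2^r = 4 and 2^r − 1 = 3.
4*0.5895738540 = 2.3582954160; subtract 0.5884743241 → 1.7698210919
Denominator 4 − 1 = 3.
(4*0.5895738540 − 0.5884743241)/(4 − 1) = 0.5899403640
Correction |R − A(h/2)| = 3.665e-04; gap |A(h/2) − A(h)| = 1.100e-03.

0.589940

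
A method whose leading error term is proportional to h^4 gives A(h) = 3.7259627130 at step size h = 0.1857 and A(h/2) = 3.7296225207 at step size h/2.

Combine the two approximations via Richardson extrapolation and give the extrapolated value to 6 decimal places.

3.729867

The method has order 4: 2^4 = 16.
A(h/2) − A(h) = 3.7296225207 − 3.7259627130 = 0.0036598077
Divide by 2^4 − 1 = 15: 0.0036598077/15 = 0.0002439872
R = 3.7296225207 + 0.0002439872 = 3.7298665079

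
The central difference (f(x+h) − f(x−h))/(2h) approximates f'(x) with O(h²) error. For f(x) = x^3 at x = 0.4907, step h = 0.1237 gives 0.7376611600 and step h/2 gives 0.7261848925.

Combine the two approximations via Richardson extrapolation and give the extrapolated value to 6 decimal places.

0.722359

Method order is 2; weight 2^2 = 4.
Difference of the inputs: 0.7261848925 − 0.7376611600 = -0.0114762675
Divide by 2^2 − 1 = 3: (-0.0114762675)/3 = -0.0038254225
R = A(h/2) + (A(h/2) − A(h))/3 = 0.7261848925 − 0.0038254225 = 0.7223594700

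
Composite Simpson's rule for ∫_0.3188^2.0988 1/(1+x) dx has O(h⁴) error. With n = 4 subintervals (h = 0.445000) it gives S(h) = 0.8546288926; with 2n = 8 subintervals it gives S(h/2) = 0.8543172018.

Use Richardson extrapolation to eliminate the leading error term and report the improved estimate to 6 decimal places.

0.854296

The method has order 4: 2^4 = 16.
Top: 16(0.8543172018) − (0.8546288926) = 12.8144463362
Denominator 16 − 1 = 15.
Extrapolated: 12.8144463362 / 15 = 0.8542964224
Shift from A(h/2): −0.0000207794.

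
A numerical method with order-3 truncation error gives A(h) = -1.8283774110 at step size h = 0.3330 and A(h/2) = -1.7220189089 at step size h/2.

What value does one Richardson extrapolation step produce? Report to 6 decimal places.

The method has order 3: 2^3 = 8.
2^3*A(h/2) = -13.7761512712; minus A(h) gives -11.9477738602.
Denominator 8 − 1 = 7.
R = (-11.9477738602)/7 = -1.7068248372

-1.706825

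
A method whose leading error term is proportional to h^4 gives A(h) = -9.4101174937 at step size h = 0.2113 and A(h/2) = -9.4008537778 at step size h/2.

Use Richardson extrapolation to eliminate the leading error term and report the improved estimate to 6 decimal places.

With r = 4 the leading error scales as h^4, so the weight is 2^4 = 16.
16×(-9.4008537778) − (-9.4101174937) = -141.0035429511
(16×(-9.4008537778) − (-9.4101174937))/(16 − 1) = -9.4002361967

-9.400236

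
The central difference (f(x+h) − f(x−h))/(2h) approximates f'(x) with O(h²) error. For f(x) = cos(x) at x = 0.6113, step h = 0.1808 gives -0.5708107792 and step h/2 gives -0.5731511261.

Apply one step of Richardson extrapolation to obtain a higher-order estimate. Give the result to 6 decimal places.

r = 2: numerator weight 4, denominator 3.
Difference of the inputs: -0.5731511261 − (-0.5708107792) = -0.0023403469
Correction (A(h/2) − A(h))/(4 − 1) = (-0.0023403469)/3 = -0.0007801156
R = -0.5731511261 − 0.0007801156 = -0.5739312417
Shift from A(h/2): −0.0007801156.

-0.573931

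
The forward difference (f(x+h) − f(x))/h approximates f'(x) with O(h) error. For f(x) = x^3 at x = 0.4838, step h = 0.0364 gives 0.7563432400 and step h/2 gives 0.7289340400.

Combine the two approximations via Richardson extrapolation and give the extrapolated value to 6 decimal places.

0.701525

Error is O(h^1); halving h shrinks it by 2^1 = 2.
Numerator 2·A(h/2) − A(h) = 2·0.7289340400 − 0.7563432400 = 0.7015248400
Denominator 2 − 1 = 1.
Extrapolated: 0.7015248400 / 1 = 0.7015248400
Shift from A(h/2): −0.0274092000.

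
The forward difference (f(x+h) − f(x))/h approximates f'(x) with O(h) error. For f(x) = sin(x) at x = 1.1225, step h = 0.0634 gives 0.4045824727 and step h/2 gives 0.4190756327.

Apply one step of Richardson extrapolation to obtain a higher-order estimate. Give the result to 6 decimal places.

Order 1 gives 2^r = 2 and 2^r − 1 = 1.
Numerator 2×A(h/2) − A(h) = 2×0.4190756327 − 0.4045824727 = 0.4335687927
Divide by 2^1 − 1 = 1.
Extrapolated: 0.4335687927 / 1 = 0.4335687927

0.433569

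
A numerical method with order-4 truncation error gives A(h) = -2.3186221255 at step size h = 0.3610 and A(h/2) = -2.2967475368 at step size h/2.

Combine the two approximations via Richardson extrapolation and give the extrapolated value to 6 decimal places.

Error is O(h^4); halving h shrinks it by 2^4 = 16.
Numerator 16*A(h/2) − A(h) = 16*(-2.2967475368) − (-2.3186221255) = -34.4293384633
(16*(-2.2967475368) − (-2.3186221255))/(16 − 1) = -2.2952892309

-2.295289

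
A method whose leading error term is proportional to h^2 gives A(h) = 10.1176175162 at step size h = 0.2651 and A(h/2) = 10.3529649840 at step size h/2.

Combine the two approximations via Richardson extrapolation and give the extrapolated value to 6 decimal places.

10.431414

r = 2: numerator weight 4, denominator 3.
4·10.3529649840 − 10.1176175162 = 31.2942424198
Divide by 2^2 − 1 = 3.
31.2942424198 ÷ 3 = 10.4314141399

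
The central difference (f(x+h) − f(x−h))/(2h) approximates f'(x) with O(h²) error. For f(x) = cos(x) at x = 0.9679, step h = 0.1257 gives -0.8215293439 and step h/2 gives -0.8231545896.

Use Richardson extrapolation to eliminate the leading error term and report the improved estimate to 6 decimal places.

-0.823696

Leading term ∝ h^2; use weight 4 = 2^2.
2^2*A(h/2) = -3.2926183584; minus A(h) gives -2.4710890145.
Denominator 4 − 1 = 3.
R = (-2.4710890145)/3 = -0.8236963382
Shift from A(h/2): −0.0005417486.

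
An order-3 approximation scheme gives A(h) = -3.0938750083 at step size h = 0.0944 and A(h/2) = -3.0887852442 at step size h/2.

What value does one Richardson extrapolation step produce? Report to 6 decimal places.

r = 3: numerator weight 8, denominator 7.
A(h/2) − A(h) = -3.0887852442 − (-3.0938750083) = 0.0050897641
Correction (A(h/2) − A(h))/(8 − 1) = 0.0050897641/7 = 0.0007271092
R = -3.0887852442 + 0.0007271092 = -3.0880581350

-3.088058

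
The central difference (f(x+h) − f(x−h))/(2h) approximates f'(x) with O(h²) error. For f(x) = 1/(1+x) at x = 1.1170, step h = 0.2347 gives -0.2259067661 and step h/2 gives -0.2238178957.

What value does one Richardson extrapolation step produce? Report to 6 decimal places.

-0.223122

Method order is 2; weight 2^2 = 4.
4·(-0.2238178957) − (-0.2259067661) = -0.6693648167
R = (-0.6693648167)/3 = -0.2231216056
Gap between inputs: 2.089e-03; correction applied: +0.0006962901.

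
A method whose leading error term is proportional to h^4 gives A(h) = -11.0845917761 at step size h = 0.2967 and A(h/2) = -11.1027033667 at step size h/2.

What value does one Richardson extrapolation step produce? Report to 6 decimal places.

-11.103911

Error is O(h^4); halving h shrinks it by 2^4 = 16.
2^4*A(h/2) = -177.6432538672; minus A(h) gives -166.5586620911.
Denominator 16 − 1 = 15.
(16*(-11.1027033667) − (-11.0845917761))/(16 − 1) = -11.1039108061
Shift from A(h/2): −0.0012074394.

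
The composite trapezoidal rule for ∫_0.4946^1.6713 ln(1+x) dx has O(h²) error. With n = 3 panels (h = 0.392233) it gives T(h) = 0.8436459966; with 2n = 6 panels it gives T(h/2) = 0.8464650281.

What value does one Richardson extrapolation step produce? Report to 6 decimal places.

0.847405

Error is O(h^2); halving h shrinks it by 2^2 = 4.
2^2·A(h/2) = 3.3858601124; minus A(h) gives 2.5422141158.
Denominator 4 − 1 = 3.
R = 2.5422141158/3 = 0.8474047053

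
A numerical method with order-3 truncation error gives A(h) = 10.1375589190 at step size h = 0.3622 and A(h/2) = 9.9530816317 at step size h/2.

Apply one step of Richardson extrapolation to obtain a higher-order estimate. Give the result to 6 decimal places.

9.926728

r = 3, so 2^r = 8.
Difference of the inputs: 9.9530816317 − 10.1375589190 = -0.1844772873
Correction (A(h/2) − A(h))/(8 − 1) = (-0.1844772873)/7 = -0.0263538982
R = 9.9530816317 − 0.0263538982 = 9.9267277335
Correction |R − A(h/2)| = 2.635e-02; gap |A(h/2) − A(h)| = 1.845e-01.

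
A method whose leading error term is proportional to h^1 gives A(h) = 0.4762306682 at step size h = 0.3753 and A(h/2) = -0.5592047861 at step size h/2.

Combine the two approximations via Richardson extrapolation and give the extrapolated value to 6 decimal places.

Error is O(h^1); halving h shrinks it by 2^1 = 2.
Top: 2(-0.5592047861) − (0.4762306682) = -1.5946402404
(-1.5946402404) ÷ 1 = -1.5946402404

-1.594640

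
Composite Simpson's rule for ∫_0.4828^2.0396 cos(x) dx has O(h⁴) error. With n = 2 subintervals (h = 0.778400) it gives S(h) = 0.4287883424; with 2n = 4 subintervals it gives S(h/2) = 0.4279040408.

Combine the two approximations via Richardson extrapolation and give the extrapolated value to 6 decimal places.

r = 4: numerator weight 16, denominator 15.
A(h/2) − A(h) = 0.4279040408 − 0.4287883424 = -0.0008843016
Divide by 2^4 − 1 = 15: (-0.0008843016)/15 = -0.0000589534
R = 0.4279040408 − 0.0000589534 = 0.4278450874
Shift from A(h/2): −0.0000589534.

0.427845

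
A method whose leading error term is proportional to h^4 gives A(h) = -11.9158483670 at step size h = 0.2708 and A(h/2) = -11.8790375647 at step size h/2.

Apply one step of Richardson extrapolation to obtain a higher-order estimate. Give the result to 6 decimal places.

With r = 4 the leading error scales as h^4, so the weight is 2^4 = 16.
2^4×A(h/2) = -190.0646010352; minus A(h) gives -178.1487526682.
Divide by 2^4 − 1 = 15.
(16×(-11.8790375647) − (-11.9158483670))/(16 − 1) = -11.8765835112
Shift from A(h/2): +0.0024540535.

-11.876584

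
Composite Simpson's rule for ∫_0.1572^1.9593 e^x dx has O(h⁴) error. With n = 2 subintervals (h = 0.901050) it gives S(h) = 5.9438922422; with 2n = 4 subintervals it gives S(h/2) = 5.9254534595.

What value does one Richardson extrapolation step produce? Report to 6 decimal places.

Method order is 4; weight 2^4 = 16.
A(h/2) − A(h) = 5.9254534595 − 5.9438922422 = -0.0184387827
Correction (A(h/2) − A(h))/(16 − 1) = (-0.0184387827)/15 = -0.0012292522
R = A(h/2) + (A(h/2) − A(h))/15 = 5.9254534595 − 0.0012292522 = 5.9242242073

5.924224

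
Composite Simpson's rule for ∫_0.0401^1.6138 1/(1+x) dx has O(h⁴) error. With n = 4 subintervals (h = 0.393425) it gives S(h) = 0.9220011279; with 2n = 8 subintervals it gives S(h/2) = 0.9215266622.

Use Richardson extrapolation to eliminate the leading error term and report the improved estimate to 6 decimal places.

r = 4: numerator weight 16, denominator 15.
16*0.9215266622 = 14.7444265952; 14.7444265952 − 0.9220011279 = 13.8224254673
Extrapolated: 13.8224254673 / 15 = 0.9214950312
Correction |R − A(h/2)| = 3.163e-05; gap |A(h/2) − A(h)| = 4.745e-04.

0.921495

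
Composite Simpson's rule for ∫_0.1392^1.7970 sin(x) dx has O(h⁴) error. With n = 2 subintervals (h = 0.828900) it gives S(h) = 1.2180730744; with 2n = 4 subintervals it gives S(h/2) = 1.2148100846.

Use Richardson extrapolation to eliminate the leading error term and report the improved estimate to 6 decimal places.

With r = 4 the leading error scales as h^4, so the weight is 2^4 = 16.
16×1.2148100846 = 19.4369613536; 19.4369613536 − 1.2180730744 = 18.2188882792
18.2188882792 ÷ 15 = 1.2145925519
Gap between inputs: 3.263e-03; correction applied: −0.0002175327.

1.214593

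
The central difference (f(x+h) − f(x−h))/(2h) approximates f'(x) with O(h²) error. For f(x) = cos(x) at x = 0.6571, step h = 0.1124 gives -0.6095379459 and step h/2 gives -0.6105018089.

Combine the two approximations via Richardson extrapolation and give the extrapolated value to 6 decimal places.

Order 2 gives 2^r = 4 and 2^r − 1 = 3.
4×(-0.6105018089) − (-0.6095379459) = -1.8324692897
Divide by 2^2 − 1 = 3.
(4×(-0.6105018089) − (-0.6095379459))/(4 − 1) = -0.6108230966

-0.610823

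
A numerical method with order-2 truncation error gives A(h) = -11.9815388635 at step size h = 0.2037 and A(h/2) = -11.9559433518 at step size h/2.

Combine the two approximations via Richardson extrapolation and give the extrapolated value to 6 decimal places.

-11.947412

r = 2, so 2^r = 4.
4 × (-11.9559433518) = -47.8237734072; (-47.8237734072) − (-11.9815388635) = -35.8422345437
R = (-35.8422345437)/3 = -11.9474115146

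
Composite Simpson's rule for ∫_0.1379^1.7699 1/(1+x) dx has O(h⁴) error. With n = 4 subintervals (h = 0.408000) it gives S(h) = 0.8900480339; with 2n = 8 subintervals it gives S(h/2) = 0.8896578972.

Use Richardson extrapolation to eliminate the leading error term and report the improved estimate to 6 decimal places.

Error is O(h^4); halving h shrinks it by 2^4 = 16.
16*0.8896578972 − 0.8900480339 = 13.3444783213
Extrapolated: 13.3444783213 / 15 = 0.8896318881
Gap between inputs: 3.901e-04; correction applied: −0.0000260091.

0.889632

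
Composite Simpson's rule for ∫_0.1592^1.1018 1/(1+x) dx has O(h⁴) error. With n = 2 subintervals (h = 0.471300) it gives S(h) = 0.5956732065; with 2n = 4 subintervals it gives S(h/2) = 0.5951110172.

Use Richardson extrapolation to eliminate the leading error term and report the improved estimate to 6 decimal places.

0.595074

With r = 4 the leading error scales as h^4, so the weight is 2^4 = 16.
A(h/2) − A(h) = 0.5951110172 − 0.5956732065 = -0.0005621893
Correction (A(h/2) − A(h))/(16 − 1) = (-0.0005621893)/15 = -0.0000374793
R = 0.5951110172 − 0.0000374793 = 0.5950735379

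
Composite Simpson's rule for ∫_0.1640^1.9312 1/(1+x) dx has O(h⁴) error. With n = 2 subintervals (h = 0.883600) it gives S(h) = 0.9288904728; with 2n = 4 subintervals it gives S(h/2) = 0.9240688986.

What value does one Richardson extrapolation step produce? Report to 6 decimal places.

0.923747

With r = 4 the leading error scales as h^4, so the weight is 2^4 = 16.
Top: 16(0.9240688986) − (0.9288904728) = 13.8562119048
(16×0.9240688986 − 0.9288904728)/(16 − 1) = 0.9237474603
Correction |R − A(h/2)| = 3.214e-04; gap |A(h/2) − A(h)| = 4.822e-03.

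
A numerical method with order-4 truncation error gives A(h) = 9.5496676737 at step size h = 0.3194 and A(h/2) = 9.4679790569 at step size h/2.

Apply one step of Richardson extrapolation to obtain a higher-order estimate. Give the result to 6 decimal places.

r = 4, so 2^r = 16.
16 × 9.4679790569 = 151.4876649104; subtract 9.5496676737 → 141.9379972367
Denominator 16 − 1 = 15.
R = 141.9379972367/15 = 9.4625331491

9.462533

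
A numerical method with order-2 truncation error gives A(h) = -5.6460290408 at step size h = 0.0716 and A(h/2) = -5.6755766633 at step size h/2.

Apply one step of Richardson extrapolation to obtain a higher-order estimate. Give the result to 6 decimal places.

Error is O(h^2); halving h shrinks it by 2^2 = 4.
Difference of the inputs: -5.6755766633 − (-5.6460290408) = -0.0295476225
Divide by 2^2 − 1 = 3: (-0.0295476225)/3 = -0.0098492075
R = -5.6755766633 − 0.0098492075 = -5.6854258708

-5.685426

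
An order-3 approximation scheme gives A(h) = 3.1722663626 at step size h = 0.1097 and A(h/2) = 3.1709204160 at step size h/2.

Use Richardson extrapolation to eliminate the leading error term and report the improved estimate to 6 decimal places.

Error is O(h^3); halving h shrinks it by 2^3 = 8.
2^3*A(h/2) = 25.3673633280; minus A(h) gives 22.1950969654.
Denominator 8 − 1 = 7.
Extrapolated: 22.1950969654 / 7 = 3.1707281379

3.170728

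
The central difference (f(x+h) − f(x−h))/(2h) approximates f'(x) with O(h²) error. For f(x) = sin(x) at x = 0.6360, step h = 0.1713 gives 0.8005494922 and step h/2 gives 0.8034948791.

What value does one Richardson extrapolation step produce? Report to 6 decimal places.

0.804477

With r = 2 the leading error scales as h^2, so the weight is 2^2 = 4.
Top: 4(0.8034948791) − (0.8005494922) = 2.4134300242
Divide by 2^2 − 1 = 3.
(4 × 0.8034948791 − 0.8005494922)/(4 − 1) = 0.8044766747
Correction |R − A(h/2)| = 9.818e-04; gap |A(h/2) − A(h)| = 2.945e-03.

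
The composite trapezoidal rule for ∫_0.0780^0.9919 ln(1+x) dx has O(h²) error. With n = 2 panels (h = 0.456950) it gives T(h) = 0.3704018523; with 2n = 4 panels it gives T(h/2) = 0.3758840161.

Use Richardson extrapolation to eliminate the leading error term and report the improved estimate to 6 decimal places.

The method has order 2: 2^2 = 4.
4×0.3758840161 = 1.5035360644; 1.5035360644 − 0.3704018523 = 1.1331342121
Divide by 2^2 − 1 = 3.
(4×0.3758840161 − 0.3704018523)/(4 − 1) = 0.3777114040
Gap between inputs: 5.482e-03; correction applied: +0.0018273879.

0.377711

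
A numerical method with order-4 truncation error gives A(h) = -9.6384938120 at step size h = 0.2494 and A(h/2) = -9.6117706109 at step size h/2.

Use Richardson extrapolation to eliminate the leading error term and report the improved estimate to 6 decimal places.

r = 4, so 2^r = 16.
2^4*A(h/2) = -153.7883297744; minus A(h) gives -144.1498359624.
Divide by 2^4 − 1 = 15.
R = (-144.1498359624)/15 = -9.6099890642

-9.609989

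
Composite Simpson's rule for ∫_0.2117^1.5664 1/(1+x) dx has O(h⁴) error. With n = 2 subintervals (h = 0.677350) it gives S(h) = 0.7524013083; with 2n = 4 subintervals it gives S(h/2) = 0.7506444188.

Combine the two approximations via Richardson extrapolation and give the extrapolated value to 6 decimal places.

0.750527

The method has order 4: 2^4 = 16.
16×0.7506444188 − 0.7524013083 = 11.2579093925
Denominator 16 − 1 = 15.
(16×0.7506444188 − 0.7524013083)/(16 − 1) = 0.7505272928
Gap between inputs: 1.757e-03; correction applied: −0.0001171260.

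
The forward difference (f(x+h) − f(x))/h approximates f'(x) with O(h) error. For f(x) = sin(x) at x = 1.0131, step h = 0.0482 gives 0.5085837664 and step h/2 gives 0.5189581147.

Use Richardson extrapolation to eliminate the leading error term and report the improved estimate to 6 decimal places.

With r = 1 the leading error scales as h^1, so the weight is 2^1 = 2.
Difference of the inputs: 0.5189581147 − 0.5085837664 = 0.0103743483
Divide by 2^1 − 1 = 1: 0.0103743483/1 = 0.0103743483
R = 0.5189581147 + 0.0103743483 = 0.5293324630

0.529332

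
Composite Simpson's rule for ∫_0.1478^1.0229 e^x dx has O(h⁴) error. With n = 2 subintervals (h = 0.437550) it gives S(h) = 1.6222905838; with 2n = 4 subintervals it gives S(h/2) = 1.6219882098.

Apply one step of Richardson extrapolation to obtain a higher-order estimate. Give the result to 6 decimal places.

1.621968

r = 4: numerator weight 16, denominator 15.
16·1.6219882098 = 25.9518113568; 25.9518113568 − 1.6222905838 = 24.3295207730
Denominator 16 − 1 = 15.
24.3295207730 ÷ 15 = 1.6219680515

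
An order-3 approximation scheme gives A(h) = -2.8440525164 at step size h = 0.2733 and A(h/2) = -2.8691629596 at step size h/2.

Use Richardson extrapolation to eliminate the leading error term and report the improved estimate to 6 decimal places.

-2.872750

With r = 3 the leading error scales as h^3, so the weight is 2^3 = 8.
8*(-2.8691629596) = -22.9533036768; subtract (-2.8440525164) → -20.1092511604
R = (-20.1092511604)/7 = -2.8727501658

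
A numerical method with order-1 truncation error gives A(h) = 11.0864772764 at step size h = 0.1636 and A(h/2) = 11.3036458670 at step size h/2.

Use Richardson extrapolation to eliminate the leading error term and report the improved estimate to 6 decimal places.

11.520814

r = 1: numerator weight 2, denominator 1.
Numerator 2*A(h/2) − A(h) = 2*11.3036458670 − 11.0864772764 = 11.5208144576
Divide by 2^1 − 1 = 1.
Result: 11.5208144576
Gap between inputs: 2.172e-01; correction applied: +0.2171685906.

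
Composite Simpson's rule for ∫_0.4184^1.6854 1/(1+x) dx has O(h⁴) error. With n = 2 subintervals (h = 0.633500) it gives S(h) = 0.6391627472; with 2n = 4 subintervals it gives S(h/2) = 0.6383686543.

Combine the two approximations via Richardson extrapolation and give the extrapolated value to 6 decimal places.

With r = 4 the leading error scales as h^4, so the weight is 2^4 = 16.
2^4·A(h/2) = 10.2138984688; minus A(h) gives 9.5747357216.
Divide by 2^4 − 1 = 15.
9.5747357216 ÷ 15 = 0.6383157148

0.638316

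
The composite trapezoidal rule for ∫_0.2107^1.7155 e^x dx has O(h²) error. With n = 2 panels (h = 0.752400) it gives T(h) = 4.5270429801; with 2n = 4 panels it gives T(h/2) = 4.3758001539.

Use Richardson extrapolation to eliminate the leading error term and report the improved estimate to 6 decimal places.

4.325386

The method has order 2: 2^2 = 4.
2^2·A(h/2) = 17.5032006156; minus A(h) gives 12.9761576355.
Divide by 2^2 − 1 = 3.
12.9761576355 ÷ 3 = 4.3253858785
Correction |R − A(h/2)| = 5.041e-02; gap |A(h/2) − A(h)| = 1.512e-01.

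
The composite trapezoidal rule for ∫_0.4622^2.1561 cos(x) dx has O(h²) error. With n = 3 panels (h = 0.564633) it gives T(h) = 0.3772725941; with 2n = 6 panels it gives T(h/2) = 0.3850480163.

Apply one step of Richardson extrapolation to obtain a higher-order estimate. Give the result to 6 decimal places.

Error is O(h^2); halving h shrinks it by 2^2 = 4.
4·0.3850480163 − 0.3772725941 = 1.1629194711
Divide by 2^2 − 1 = 3.
Extrapolated: 1.1629194711 / 3 = 0.3876398237

0.387640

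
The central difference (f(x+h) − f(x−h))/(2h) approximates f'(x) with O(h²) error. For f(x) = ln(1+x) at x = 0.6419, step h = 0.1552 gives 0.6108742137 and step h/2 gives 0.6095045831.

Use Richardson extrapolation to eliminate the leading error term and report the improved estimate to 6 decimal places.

0.609048

r = 2, so 2^r = 4.
Top: 4(0.6095045831) − (0.6108742137) = 1.8271441187
Divide by 2^2 − 1 = 3.
R = 1.8271441187/3 = 0.6090480396
Shift from A(h/2): −0.0004565435.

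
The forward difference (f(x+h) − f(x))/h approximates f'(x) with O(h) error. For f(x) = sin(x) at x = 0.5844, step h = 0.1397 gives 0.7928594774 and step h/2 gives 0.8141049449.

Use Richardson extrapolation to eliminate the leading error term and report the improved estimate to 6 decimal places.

Leading term ∝ h^1; use weight 2 = 2^1.
A(h/2) − A(h) = 0.8141049449 − 0.7928594774 = 0.0212454675
Correction (A(h/2) − A(h))/(2 − 1) = 0.0212454675/1 = 0.0212454675
R = A(h/2) + (A(h/2) − A(h))/1 = 0.8141049449 + 0.0212454675 = 0.8353504124
Gap between inputs: 2.125e-02; correction applied: +0.0212454675.

0.835350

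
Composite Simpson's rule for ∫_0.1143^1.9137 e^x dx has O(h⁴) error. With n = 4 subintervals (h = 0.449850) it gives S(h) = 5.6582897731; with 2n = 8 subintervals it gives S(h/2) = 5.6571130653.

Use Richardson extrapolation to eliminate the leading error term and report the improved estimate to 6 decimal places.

Order 4 gives 2^r = 16 and 2^r − 1 = 15.
16·5.6571130653 = 90.5138090448; 90.5138090448 − 5.6582897731 = 84.8555192717
Denominator 16 − 1 = 15.
Result: 5.6570346181
Gap between inputs: 1.177e-03; correction applied: −0.0000784472.

5.657035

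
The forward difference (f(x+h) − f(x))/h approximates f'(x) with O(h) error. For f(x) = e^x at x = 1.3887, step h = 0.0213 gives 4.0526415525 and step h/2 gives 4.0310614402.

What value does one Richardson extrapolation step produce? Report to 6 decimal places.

4.009481

With r = 1 the leading error scales as h^1, so the weight is 2^1 = 2.
2 × 4.0310614402 = 8.0621228804; subtract 4.0526415525 → 4.0094813279
Divide by 2^1 − 1 = 1.
Result: 4.0094813279
Correction |R − A(h/2)| = 2.158e-02; gap |A(h/2) − A(h)| = 2.158e-02.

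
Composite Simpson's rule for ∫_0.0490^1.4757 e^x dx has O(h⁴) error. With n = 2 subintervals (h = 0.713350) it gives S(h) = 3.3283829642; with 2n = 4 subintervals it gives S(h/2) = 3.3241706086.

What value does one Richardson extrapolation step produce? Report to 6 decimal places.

3.323890

Error is O(h^4); halving h shrinks it by 2^4 = 16.
A(h/2) − A(h) = 3.3241706086 − 3.3283829642 = -0.0042123556
Divide by 2^4 − 1 = 15: (-0.0042123556)/15 = -0.0002808237
R = A(h/2) + (A(h/2) − A(h))/15 = 3.3241706086 − 0.0002808237 = 3.3238897849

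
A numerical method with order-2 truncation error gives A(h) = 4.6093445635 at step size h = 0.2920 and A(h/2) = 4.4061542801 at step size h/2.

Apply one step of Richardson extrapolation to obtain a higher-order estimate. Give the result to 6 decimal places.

4.338424

r = 2, so 2^r = 4.
4 × 4.4061542801 − 4.6093445635 = 13.0152725569
(4 × 4.4061542801 − 4.6093445635)/(4 − 1) = 4.3384241856
Gap between inputs: 2.032e-01; correction applied: −0.0677300945.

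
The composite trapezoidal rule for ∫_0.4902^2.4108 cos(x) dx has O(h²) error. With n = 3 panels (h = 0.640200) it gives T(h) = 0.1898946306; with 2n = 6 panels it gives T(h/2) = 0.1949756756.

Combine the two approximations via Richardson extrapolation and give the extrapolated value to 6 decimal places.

0.196669

Error is O(h^2); halving h shrinks it by 2^2 = 4.
4 × 0.1949756756 − 0.1898946306 = 0.5900080718
Divide by 2^2 − 1 = 3.
Extrapolated: 0.5900080718 / 3 = 0.1966693573
Shift from A(h/2): +0.0016936817.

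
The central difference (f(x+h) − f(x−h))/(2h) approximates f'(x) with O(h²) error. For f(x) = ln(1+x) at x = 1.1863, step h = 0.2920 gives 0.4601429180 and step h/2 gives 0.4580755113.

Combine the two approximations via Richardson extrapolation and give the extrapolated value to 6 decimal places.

0.457386

The method has order 2: 2^2 = 4.
2^2·A(h/2) = 1.8323020452; minus A(h) gives 1.3721591272.
Denominator 4 − 1 = 3.
So the Richardson estimate is 0.4573863757.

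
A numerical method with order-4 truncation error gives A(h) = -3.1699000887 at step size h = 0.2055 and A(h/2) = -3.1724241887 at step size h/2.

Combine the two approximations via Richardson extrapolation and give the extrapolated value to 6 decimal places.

-3.172592

With r = 4 the leading error scales as h^4, so the weight is 2^4 = 16.
16·(-3.1724241887) = -50.7587870192; (-50.7587870192) − (-3.1699000887) = -47.5888869305
Extrapolated: (-47.5888869305) / 15 = -3.1725924620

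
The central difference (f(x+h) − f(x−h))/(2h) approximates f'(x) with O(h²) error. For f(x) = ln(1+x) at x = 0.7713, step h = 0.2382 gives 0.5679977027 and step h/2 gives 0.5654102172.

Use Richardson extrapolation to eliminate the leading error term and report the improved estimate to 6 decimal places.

r = 2, so 2^r = 4.
Numerator 4*A(h/2) − A(h) = 4*0.5654102172 − 0.5679977027 = 1.6936431661
Extrapolated: 1.6936431661 / 3 = 0.5645477220

0.564548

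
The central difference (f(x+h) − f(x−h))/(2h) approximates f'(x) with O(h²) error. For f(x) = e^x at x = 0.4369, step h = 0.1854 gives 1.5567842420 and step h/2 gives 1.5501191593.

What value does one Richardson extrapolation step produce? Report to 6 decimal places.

1.547897

r = 2, so 2^r = 4.
Numerator 4*A(h/2) − A(h) = 4*1.5501191593 − 1.5567842420 = 4.6436923952
(4*1.5501191593 − 1.5567842420)/(4 − 1) = 1.5478974651
Gap between inputs: 6.665e-03; correction applied: −0.0022216942.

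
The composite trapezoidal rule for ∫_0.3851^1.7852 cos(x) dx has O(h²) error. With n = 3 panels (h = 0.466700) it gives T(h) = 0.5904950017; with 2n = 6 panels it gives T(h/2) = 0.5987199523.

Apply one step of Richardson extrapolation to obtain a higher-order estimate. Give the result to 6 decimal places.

0.601462

The method has order 2: 2^2 = 4.
Weighted: 2.3948798092 − 0.5904950017 = 1.8043848075
Extrapolated: 1.8043848075 / 3 = 0.6014616025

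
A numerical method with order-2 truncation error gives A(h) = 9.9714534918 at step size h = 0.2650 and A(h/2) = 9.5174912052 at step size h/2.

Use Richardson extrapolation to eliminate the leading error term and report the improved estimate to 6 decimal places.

9.366170

Leading term ∝ h^2; use weight 4 = 2^2.
Difference of the inputs: 9.5174912052 − 9.9714534918 = -0.4539622866
Correction (A(h/2) − A(h))/(4 − 1) = (-0.4539622866)/3 = -0.1513207622
R = 9.5174912052 − 0.1513207622 = 9.3661704430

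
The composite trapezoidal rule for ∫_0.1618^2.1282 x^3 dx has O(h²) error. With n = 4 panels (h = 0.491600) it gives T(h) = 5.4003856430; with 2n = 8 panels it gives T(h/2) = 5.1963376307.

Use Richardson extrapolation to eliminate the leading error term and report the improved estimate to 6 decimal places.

Error is O(h^2); halving h shrinks it by 2^2 = 4.
Top: 4(5.1963376307) − (5.4003856430) = 15.3849648798
(4·5.1963376307 − 5.4003856430)/(4 − 1) = 5.1283216266

5.128322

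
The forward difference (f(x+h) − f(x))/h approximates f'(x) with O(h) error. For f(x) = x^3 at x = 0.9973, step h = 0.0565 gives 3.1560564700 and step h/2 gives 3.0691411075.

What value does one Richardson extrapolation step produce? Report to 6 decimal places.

2.982226

Error is O(h^1); halving h shrinks it by 2^1 = 2.
Numerator 2*A(h/2) − A(h) = 2*3.0691411075 − 3.1560564700 = 2.9822257450
2.9822257450 ÷ 1 = 2.9822257450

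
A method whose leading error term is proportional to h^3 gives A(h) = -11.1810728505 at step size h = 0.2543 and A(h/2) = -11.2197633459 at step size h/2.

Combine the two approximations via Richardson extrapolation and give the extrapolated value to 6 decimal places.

-11.225291

Leading term ∝ h^3; use weight 8 = 2^3.
2^3*A(h/2) = -89.7581067672; minus A(h) gives -78.5770339167.
(8*(-11.2197633459) − (-11.1810728505))/(8 − 1) = -11.2252905595
Correction |R − A(h/2)| = 5.527e-03; gap |A(h/2) − A(h)| = 3.869e-02.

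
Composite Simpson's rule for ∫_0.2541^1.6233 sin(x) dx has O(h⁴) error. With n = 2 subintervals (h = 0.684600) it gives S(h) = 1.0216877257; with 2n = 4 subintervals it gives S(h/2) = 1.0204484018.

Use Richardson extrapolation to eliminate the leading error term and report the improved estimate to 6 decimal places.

1.020366

Error is O(h^4); halving h shrinks it by 2^4 = 16.
16*1.0204484018 = 16.3271744288; 16.3271744288 − 1.0216877257 = 15.3054867031
Extrapolated: 15.3054867031 / 15 = 1.0203657802
Shift from A(h/2): −0.0000826216.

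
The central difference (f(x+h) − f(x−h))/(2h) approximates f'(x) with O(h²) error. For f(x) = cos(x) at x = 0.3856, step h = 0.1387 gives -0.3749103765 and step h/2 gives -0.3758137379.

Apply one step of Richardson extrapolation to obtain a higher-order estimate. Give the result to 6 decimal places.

-0.376115

The method has order 2: 2^2 = 4.
Difference of the inputs: -0.3758137379 − (-0.3749103765) = -0.0009033614
Divide by 2^2 − 1 = 3: (-0.0009033614)/3 = -0.0003011205
R = -0.3758137379 − 0.0003011205 = -0.3761148584
Gap between inputs: 9.034e-04; correction applied: −0.0003011205.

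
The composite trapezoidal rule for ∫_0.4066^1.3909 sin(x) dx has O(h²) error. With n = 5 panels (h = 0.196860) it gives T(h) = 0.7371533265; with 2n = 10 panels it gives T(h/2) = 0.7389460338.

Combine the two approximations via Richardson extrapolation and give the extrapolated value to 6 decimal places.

0.739544

Leading term ∝ h^2; use weight 4 = 2^2.
Numerator 4*A(h/2) − A(h) = 4*0.7389460338 − 0.7371533265 = 2.2186308087
(4*0.7389460338 − 0.7371533265)/(4 − 1) = 0.7395436029
Gap between inputs: 1.793e-03; correction applied: +0.0005975691.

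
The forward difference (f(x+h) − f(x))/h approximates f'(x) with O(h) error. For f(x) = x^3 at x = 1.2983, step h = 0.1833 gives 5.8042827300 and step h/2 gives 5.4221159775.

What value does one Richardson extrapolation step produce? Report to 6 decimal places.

Leading term ∝ h^1; use weight 2 = 2^1.
A(h/2) − A(h) = 5.4221159775 − 5.8042827300 = -0.3821667525
Correction (A(h/2) − A(h))/(2 − 1) = (-0.3821667525)/1 = -0.3821667525
R = 5.4221159775 − 0.3821667525 = 5.0399492250

5.039949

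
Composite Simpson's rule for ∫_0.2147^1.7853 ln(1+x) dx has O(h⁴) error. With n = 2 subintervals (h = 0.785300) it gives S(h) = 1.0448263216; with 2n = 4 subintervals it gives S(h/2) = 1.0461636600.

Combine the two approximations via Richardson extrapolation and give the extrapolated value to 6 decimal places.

1.046253

With r = 4 the leading error scales as h^4, so the weight is 2^4 = 16.
Top: 16(1.0461636600) − (1.0448263216) = 15.6937922384
15.6937922384 ÷ 15 = 1.0462528159
Shift from A(h/2): +0.0000891559.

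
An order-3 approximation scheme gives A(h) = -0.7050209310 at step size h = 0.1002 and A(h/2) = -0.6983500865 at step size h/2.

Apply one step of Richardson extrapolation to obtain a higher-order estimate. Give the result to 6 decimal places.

-0.697397

The method has order 3: 2^3 = 8.
2^3×A(h/2) = -5.5868006920; minus A(h) gives -4.8817797610.
Divide by 2^3 − 1 = 7.
(-4.8817797610) ÷ 7 = -0.6973971087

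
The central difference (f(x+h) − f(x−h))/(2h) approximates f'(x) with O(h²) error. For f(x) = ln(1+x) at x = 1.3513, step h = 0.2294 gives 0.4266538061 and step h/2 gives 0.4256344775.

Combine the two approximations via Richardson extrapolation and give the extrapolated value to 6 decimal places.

0.425295

Leading term ∝ h^2; use weight 4 = 2^2.
Numerator 4 × A(h/2) − A(h) = 4 × 0.4256344775 − 0.4266538061 = 1.2758841039
Denominator 4 − 1 = 3.
Result: 0.4252947013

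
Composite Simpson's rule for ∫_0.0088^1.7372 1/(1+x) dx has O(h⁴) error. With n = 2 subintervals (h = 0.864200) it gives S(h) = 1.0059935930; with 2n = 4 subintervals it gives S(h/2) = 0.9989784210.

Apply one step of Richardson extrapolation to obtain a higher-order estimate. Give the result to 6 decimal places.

Leading term ∝ h^4; use weight 16 = 2^4.
Weighted: 15.9836547360 − 1.0059935930 = 14.9776611430
Denominator 16 − 1 = 15.
14.9776611430 ÷ 15 = 0.9985107429

0.998511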